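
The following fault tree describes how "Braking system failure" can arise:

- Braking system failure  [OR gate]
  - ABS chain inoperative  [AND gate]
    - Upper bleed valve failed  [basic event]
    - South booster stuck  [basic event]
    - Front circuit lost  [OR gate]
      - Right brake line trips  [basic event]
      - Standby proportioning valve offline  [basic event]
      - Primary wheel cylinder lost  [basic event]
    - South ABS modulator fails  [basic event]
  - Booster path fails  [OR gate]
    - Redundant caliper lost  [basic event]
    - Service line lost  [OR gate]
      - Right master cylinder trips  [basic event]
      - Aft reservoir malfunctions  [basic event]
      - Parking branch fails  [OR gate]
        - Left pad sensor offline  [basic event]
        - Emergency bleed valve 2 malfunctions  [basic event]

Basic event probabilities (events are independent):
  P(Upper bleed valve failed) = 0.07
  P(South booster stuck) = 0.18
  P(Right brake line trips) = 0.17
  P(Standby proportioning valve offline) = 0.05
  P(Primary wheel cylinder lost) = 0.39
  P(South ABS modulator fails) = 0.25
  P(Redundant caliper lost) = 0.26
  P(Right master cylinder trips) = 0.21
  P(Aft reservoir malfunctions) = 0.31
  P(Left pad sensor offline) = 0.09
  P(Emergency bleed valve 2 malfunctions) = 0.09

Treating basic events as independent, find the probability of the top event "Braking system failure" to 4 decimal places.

P(Front circuit lost) [OR] = 1 − (1−0.17) × (1−0.05) × (1−0.39) = 0.519015
P(ABS chain inoperative) [AND] = 0.07 × 0.18 × 0.519015 × 0.25 = 0.001635
P(Parking branch fails) [OR] = 1 − (1−0.09) × (1−0.09) = 0.171900
P(Service line lost) [OR] = 1 − (1−0.21) × (1−0.31) × (1−0.171900) = 0.548603
P(Booster path fails) [OR] = 1 − (1−0.26) × (1−0.548603) = 0.665966
P(Braking system failure) [OR] = 1 − (1−0.001635) × (1−0.665966) = 0.666512
Rounded to 4 decimal places: P(Braking system failure) ≈ 0.6665.

0.6665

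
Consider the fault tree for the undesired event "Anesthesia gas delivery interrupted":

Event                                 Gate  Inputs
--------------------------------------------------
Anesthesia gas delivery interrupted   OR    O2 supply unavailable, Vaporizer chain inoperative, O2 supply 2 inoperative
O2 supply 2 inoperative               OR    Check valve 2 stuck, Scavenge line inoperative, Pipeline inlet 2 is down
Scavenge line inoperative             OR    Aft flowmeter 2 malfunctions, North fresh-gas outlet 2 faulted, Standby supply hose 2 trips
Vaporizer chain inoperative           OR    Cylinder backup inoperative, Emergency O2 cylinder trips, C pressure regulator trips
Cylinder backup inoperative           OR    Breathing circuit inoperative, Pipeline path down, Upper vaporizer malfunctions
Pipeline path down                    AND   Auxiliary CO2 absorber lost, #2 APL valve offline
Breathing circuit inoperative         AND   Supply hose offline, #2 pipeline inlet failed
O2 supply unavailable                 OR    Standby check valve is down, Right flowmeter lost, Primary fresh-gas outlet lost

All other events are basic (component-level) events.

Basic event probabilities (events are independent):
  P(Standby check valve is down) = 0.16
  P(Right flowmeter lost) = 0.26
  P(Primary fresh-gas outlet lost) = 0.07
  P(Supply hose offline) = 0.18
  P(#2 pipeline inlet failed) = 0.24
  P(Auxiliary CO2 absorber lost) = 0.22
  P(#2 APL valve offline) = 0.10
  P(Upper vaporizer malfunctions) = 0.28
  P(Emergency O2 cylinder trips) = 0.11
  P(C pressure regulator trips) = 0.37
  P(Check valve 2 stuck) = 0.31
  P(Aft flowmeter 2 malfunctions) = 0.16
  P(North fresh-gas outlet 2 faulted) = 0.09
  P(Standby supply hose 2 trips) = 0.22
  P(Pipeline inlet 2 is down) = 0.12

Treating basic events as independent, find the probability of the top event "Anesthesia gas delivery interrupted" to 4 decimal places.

P(O2 supply unavailable) [OR] = 1 − (1−0.16) × (1−0.26) × (1−0.07) = 0.421912
P(Breathing circuit inoperative) [AND] = 0.18 × 0.24 = 0.043200
P(Pipeline path down) [AND] = 0.22 × 0.10 = 0.022000
P(Cylinder backup inoperative) [OR] = 1 − (1−0.043200) × (1−0.022000) × (1−0.28) = 0.326260
P(Vaporizer chain inoperative) [OR] = 1 − (1−0.326260) × (1−0.11) × (1−0.37) = 0.622234
P(Scavenge line inoperative) [OR] = 1 − (1−0.16) × (1−0.09) × (1−0.22) = 0.403768
P(O2 supply 2 inoperative) [OR] = 1 − (1−0.31) × (1−0.403768) × (1−0.12) = 0.637968
P(Anesthesia gas delivery interrupted) [OR] = 1 − (1−0.421912) × (1−0.622234) × (1−0.637968) = 0.920939
Rounded to 4 decimal places: P(Anesthesia gas delivery interrupted) ≈ 0.9209.

0.9209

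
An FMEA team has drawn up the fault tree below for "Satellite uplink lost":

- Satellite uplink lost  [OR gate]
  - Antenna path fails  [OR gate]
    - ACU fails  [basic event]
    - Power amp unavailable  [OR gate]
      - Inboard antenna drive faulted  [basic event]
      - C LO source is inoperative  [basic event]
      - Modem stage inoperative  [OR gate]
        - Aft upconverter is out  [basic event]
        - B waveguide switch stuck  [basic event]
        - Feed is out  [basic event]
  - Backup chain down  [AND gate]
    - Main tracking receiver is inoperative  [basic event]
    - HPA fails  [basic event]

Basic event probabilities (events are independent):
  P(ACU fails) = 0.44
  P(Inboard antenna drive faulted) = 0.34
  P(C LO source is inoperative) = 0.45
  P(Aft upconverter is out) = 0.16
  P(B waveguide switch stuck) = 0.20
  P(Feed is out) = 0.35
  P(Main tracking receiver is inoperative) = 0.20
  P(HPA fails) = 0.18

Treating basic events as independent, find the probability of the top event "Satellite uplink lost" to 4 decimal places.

P(Modem stage inoperative) [OR] = 1 − (1−0.16) × (1−0.20) × (1−0.35) = 0.563200
P(Power amp unavailable) [OR] = 1 − (1−0.34) × (1−0.45) × (1−0.563200) = 0.841442
P(Antenna path fails) [OR] = 1 − (1−0.44) × (1−0.841442) = 0.911208
P(Backup chain down) [AND] = 0.20 × 0.18 = 0.036000
P(Satellite uplink lost) [OR] = 1 − (1−0.911208) × (1−0.036000) = 0.914405
Rounded to 4 decimal places: P(Satellite uplink lost) ≈ 0.9144.

0.9144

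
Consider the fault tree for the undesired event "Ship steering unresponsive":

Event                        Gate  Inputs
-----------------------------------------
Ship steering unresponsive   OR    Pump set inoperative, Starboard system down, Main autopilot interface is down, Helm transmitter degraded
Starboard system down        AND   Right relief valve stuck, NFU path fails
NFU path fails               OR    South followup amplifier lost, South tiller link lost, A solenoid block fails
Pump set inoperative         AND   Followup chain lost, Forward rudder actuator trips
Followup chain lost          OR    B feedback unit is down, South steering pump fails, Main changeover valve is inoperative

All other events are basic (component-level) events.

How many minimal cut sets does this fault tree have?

Followup chain lost [OR]: union of children's cut sets → 3 cut set(s).
Pump set inoperative [AND]: one cut set from each child combined → 3 × 1 = 3 cut set(s).
NFU path fails [OR]: union of children's cut sets → 3 cut set(s).
Starboard system down [AND]: one cut set from each child combined → 1 × 3 = 3 cut set(s).
Ship steering unresponsive [OR]: union of children's cut sets → 8 cut set(s).
Minimal cut sets: {B feedback unit is down, Forward rudder actuator trips}; {Forward rudder actuator trips, South steering pump fails}; {Forward rudder actuator trips, Main changeover valve is inoperative}; {Right relief valve stuck, South followup amplifier lost}; {Right relief valve stuck, South tiller link lost}; {A solenoid block fails, Right relief valve stuck}; {Main autopilot interface is down}; {Helm transmitter degraded}.

8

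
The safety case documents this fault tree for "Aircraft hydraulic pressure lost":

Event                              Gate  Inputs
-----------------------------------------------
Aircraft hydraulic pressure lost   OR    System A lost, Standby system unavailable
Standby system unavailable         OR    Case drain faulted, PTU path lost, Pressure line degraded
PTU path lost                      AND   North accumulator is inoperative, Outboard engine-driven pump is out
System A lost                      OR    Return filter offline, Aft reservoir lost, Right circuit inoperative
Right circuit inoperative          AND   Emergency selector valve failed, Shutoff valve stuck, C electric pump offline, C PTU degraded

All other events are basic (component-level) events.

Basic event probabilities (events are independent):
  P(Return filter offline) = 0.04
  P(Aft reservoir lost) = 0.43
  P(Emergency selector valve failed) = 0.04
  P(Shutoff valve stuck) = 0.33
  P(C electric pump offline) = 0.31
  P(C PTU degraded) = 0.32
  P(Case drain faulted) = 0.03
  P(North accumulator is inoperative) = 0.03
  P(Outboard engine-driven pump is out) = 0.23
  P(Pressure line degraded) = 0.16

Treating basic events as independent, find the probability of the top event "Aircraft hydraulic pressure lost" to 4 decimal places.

P(Right circuit inoperative) [AND] = 0.04 × 0.33 × 0.31 × 0.32 = 0.001309
P(System A lost) [OR] = 1 − (1−0.04) × (1−0.43) × (1−0.001309) = 0.453516
P(PTU path lost) [AND] = 0.03 × 0.23 = 0.006900
P(Standby system unavailable) [OR] = 1 − (1−0.03) × (1−0.006900) × (1−0.16) = 0.190822
P(Aircraft hydraulic pressure lost) [OR] = 1 − (1−0.453516) × (1−0.190822) = 0.557797
Rounded to 4 decimal places: P(Aircraft hydraulic pressure lost) ≈ 0.5578.

0.5578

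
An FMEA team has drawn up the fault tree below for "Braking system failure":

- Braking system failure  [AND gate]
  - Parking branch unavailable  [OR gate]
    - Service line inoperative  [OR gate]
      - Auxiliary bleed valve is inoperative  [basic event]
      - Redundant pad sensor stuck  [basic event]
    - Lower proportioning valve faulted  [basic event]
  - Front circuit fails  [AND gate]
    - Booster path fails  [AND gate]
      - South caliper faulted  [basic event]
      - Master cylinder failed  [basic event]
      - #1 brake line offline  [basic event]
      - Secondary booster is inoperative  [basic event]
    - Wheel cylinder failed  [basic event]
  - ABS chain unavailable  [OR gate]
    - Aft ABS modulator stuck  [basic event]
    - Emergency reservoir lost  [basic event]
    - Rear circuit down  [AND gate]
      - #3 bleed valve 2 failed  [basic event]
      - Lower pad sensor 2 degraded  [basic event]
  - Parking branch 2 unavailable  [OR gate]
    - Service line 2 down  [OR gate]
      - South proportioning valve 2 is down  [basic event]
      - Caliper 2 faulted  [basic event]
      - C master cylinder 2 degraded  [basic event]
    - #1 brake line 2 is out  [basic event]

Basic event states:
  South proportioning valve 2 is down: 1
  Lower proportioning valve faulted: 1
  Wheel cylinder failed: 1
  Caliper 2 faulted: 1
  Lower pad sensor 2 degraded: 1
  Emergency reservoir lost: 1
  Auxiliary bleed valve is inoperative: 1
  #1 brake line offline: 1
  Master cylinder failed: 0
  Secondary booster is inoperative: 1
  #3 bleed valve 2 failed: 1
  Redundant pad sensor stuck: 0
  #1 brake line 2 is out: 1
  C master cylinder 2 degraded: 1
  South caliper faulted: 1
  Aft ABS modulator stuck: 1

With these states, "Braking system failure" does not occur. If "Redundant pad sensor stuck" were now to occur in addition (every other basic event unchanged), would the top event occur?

Counterfactual: set "Redundant pad sensor stuck" to occurred.
Service line inoperative [OR]: Auxiliary bleed valve is inoperative=occurs, Redundant pad sensor stuck=occurs → at least one input occurs → occurs.
Parking branch unavailable [OR]: Service line inoperative=occurs, Lower proportioning valve faulted=occurs → at least one input occurs → occurs.
Booster path fails [AND]: South caliper faulted=occurs, Master cylinder failed=not, #1 brake line offline=occurs, Secondary booster is inoperative=occurs → not all inputs occur → does not occur.
Front circuit fails [AND]: Booster path fails=not, Wheel cylinder failed=occurs → not all inputs occur → does not occur.
Rear circuit down [AND]: #3 bleed valve 2 failed=occurs, Lower pad sensor 2 degraded=occurs → all inputs occur → occurs.
ABS chain unavailable [OR]: Aft ABS modulator stuck=occurs, Emergency reservoir lost=occurs, Rear circuit down=occurs → at least one input occurs → occurs.
Service line 2 down [OR]: South proportioning valve 2 is down=occurs, Caliper 2 faulted=occurs, C master cylinder 2 degraded=occurs → at least one input occurs → occurs.
Parking branch 2 unavailable [OR]: Service line 2 down=occurs, #1 brake line 2 is out=occurs → at least one input occurs → occurs.
Braking system failure [AND]: Parking branch unavailable=occurs, Front circuit fails=not, ABS chain unavailable=occurs, Parking branch 2 unavailable=occurs → not all inputs occur → does not occur.

No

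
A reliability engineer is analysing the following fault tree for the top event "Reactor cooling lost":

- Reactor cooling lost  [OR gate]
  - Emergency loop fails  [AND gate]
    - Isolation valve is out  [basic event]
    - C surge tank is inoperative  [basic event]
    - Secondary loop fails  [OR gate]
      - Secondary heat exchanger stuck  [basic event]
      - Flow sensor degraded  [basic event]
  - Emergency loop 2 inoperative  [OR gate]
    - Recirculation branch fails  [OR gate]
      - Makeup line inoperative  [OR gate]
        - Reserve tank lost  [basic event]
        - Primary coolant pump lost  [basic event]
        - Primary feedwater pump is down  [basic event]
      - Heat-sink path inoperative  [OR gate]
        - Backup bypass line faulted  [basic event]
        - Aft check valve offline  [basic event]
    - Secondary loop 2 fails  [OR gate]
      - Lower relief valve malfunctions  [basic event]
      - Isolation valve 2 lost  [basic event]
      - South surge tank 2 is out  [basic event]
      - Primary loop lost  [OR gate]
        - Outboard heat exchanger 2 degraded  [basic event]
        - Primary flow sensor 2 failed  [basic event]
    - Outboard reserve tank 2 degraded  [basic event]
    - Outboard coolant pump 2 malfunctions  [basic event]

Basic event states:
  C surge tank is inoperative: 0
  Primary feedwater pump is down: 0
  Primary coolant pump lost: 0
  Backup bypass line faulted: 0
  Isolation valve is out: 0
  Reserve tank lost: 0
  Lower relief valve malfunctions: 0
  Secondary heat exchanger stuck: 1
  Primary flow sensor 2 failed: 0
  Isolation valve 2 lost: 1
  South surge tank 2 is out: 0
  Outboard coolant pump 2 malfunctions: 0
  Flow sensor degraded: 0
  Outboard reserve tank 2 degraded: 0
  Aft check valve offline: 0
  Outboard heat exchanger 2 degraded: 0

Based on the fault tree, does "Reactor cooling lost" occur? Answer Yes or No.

Secondary loop fails [OR]: Secondary heat exchanger stuck=occurs, Flow sensor degraded=not → at least one input occurs → occurs.
Emergency loop fails [AND]: Isolation valve is out=not, C surge tank is inoperative=not, Secondary loop fails=occurs → not all inputs occur → does not occur.
Makeup line inoperative [OR]: Reserve tank lost=not, Primary coolant pump lost=not, Primary feedwater pump is down=not → no input occurs → does not occur.
Heat-sink path inoperative [OR]: Backup bypass line faulted=not, Aft check valve offline=not → no input occurs → does not occur.
Recirculation branch fails [OR]: Makeup line inoperative=not, Heat-sink path inoperative=not → no input occurs → does not occur.
Primary loop lost [OR]: Outboard heat exchanger 2 degraded=not, Primary flow sensor 2 failed=not → no input occurs → does not occur.
Secondary loop 2 fails [OR]: Lower relief valve malfunctions=not, Isolation valve 2 lost=occurs, South surge tank 2 is out=not, Primary loop lost=not → at least one input occurs → occurs.
Emergency loop 2 inoperative [OR]: Recirculation branch fails=not, Secondary loop 2 fails=occurs, Outboard reserve tank 2 degraded=not, Outboard coolant pump 2 malfunctions=not → at least one input occurs → occurs.
Reactor cooling lost [OR]: Emergency loop fails=not, Emergency loop 2 inoperative=occurs → at least one input occurs → occurs.

Yes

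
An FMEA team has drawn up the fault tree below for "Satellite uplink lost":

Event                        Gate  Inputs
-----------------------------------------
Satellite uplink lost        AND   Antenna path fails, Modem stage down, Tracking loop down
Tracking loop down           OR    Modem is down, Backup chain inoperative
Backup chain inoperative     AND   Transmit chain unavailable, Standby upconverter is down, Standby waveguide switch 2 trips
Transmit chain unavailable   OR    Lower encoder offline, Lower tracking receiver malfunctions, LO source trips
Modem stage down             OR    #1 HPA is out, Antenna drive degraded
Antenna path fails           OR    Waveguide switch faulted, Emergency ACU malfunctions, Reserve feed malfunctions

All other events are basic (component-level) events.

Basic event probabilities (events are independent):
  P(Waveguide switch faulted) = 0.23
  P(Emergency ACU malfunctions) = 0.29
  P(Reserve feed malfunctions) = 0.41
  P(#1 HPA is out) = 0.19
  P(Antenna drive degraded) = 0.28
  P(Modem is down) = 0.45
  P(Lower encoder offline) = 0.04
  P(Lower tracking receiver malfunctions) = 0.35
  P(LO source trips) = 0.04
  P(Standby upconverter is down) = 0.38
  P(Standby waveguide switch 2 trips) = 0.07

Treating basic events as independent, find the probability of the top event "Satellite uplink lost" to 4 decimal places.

0.1287

P(Antenna path fails) [OR] = 1 − (1−0.23) × (1−0.29) × (1−0.41) = 0.677447
P(Modem stage down) [OR] = 1 − (1−0.19) × (1−0.28) = 0.416800
P(Transmit chain unavailable) [OR] = 1 − (1−0.04) × (1−0.35) × (1−0.04) = 0.400960
P(Backup chain inoperative) [AND] = 0.400960 × 0.38 × 0.07 = 0.010666
P(Tracking loop down) [OR] = 1 − (1−0.45) × (1−0.010666) = 0.455866
P(Satellite uplink lost) [AND] = 0.677447 × 0.416800 × 0.455866 = 0.128718
Rounded to 4 decimal places: P(Satellite uplink lost) ≈ 0.1287.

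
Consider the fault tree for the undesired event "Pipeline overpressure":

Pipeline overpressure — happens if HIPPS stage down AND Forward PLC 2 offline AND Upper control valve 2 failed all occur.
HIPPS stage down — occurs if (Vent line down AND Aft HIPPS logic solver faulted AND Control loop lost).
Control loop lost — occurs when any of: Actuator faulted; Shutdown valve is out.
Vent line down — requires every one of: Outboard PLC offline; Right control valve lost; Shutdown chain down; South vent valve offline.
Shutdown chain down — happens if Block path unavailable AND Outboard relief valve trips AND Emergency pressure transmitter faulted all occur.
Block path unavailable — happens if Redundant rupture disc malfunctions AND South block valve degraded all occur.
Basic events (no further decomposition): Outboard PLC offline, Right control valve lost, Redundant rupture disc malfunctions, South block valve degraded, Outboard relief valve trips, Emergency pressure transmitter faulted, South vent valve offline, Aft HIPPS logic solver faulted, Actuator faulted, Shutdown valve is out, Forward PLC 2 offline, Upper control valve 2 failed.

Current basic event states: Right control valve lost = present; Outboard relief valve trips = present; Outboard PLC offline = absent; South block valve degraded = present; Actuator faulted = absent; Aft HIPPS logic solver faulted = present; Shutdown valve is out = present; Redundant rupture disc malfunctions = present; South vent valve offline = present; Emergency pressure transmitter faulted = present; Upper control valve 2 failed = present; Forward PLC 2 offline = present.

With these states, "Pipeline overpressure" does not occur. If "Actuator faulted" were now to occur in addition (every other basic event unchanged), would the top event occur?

Counterfactual: set "Actuator faulted" to occurred.
Block path unavailable [AND]: Redundant rupture disc malfunctions=occurs, South block valve degraded=occurs → all inputs occur → occurs.
Shutdown chain down [AND]: Block path unavailable=occurs, Outboard relief valve trips=occurs, Emergency pressure transmitter faulted=occurs → all inputs occur → occurs.
Vent line down [AND]: Outboard PLC offline=not, Right control valve lost=occurs, Shutdown chain down=occurs, South vent valve offline=occurs → not all inputs occur → does not occur.
Control loop lost [OR]: Actuator faulted=occurs, Shutdown valve is out=occurs → at least one input occurs → occurs.
HIPPS stage down [AND]: Vent line down=not, Aft HIPPS logic solver faulted=occurs, Control loop lost=occurs → not all inputs occur → does not occur.
Pipeline overpressure [AND]: HIPPS stage down=not, Forward PLC 2 offline=occurs, Upper control valve 2 failed=occurs → not all inputs occur → does not occur.

No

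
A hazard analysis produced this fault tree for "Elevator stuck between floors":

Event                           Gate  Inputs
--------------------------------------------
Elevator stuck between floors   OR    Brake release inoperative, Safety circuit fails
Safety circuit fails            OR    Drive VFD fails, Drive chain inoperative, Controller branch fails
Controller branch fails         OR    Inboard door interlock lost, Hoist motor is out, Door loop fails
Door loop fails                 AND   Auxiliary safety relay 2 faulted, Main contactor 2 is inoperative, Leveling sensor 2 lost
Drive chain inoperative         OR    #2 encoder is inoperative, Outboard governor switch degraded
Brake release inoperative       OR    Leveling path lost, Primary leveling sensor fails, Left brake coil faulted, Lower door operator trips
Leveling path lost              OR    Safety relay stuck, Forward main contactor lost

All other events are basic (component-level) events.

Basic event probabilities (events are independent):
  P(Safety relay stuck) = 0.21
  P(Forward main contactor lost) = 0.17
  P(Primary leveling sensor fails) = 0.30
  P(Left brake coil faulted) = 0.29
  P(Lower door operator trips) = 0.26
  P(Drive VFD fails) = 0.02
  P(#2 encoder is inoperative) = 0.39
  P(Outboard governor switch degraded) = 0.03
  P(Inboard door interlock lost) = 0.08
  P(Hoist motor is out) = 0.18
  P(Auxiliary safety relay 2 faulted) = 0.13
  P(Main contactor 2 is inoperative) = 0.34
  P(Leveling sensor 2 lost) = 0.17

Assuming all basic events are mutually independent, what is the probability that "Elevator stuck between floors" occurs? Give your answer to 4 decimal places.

P(Leveling path lost) [OR] = 1 − (1−0.21) × (1−0.17) = 0.344300
P(Brake release inoperative) [OR] = 1 − (1−0.344300) × (1−0.30) × (1−0.29) × (1−0.26) = 0.758847
P(Drive chain inoperative) [OR] = 1 − (1−0.39) × (1−0.03) = 0.408300
P(Door loop fails) [AND] = 0.13 × 0.34 × 0.17 = 0.007514
P(Controller branch fails) [OR] = 1 − (1−0.08) × (1−0.18) × (1−0.007514) = 0.251269
P(Safety circuit fails) [OR] = 1 − (1−0.02) × (1−0.408300) × (1−0.251269) = 0.565836
P(Elevator stuck between floors) [OR] = 1 − (1−0.758847) × (1−0.565836) = 0.895300
Rounded to 4 decimal places: P(Elevator stuck between floors) ≈ 0.8953.

0.8953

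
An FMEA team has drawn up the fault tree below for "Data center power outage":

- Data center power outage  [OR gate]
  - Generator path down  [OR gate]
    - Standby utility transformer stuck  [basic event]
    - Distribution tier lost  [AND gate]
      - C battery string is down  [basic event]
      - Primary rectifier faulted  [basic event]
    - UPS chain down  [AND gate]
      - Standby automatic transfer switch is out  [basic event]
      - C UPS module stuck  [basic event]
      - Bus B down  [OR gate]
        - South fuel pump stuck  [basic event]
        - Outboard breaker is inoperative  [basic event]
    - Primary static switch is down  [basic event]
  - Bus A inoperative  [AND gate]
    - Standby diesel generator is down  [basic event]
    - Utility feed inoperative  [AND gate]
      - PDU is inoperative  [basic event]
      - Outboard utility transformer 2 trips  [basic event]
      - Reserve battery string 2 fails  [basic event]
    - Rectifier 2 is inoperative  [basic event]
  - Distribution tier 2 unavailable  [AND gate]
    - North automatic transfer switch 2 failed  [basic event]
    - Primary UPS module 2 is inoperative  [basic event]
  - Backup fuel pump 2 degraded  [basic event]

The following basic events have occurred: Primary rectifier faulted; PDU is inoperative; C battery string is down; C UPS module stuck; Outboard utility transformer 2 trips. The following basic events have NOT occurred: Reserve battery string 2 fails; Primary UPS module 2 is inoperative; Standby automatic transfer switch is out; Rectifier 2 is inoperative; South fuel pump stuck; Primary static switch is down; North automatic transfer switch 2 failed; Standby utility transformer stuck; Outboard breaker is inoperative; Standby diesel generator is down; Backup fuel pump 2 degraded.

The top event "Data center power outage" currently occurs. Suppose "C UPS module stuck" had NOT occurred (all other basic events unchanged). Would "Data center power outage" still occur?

Yes

Counterfactual: set "C UPS module stuck" to not occurred.
Distribution tier lost [AND]: C battery string is down=occurs, Primary rectifier faulted=occurs → all inputs occur → occurs.
Bus B down [OR]: South fuel pump stuck=not, Outboard breaker is inoperative=not → no input occurs → does not occur.
UPS chain down [AND]: Standby automatic transfer switch is out=not, C UPS module stuck=not, Bus B down=not → not all inputs occur → does not occur.
Generator path down [OR]: Standby utility transformer stuck=not, Distribution tier lost=occurs, UPS chain down=not, Primary static switch is down=not → at least one input occurs → occurs.
Utility feed inoperative [AND]: PDU is inoperative=occurs, Outboard utility transformer 2 trips=occurs, Reserve battery string 2 fails=not → not all inputs occur → does not occur.
Bus A inoperative [AND]: Standby diesel generator is down=not, Utility feed inoperative=not, Rectifier 2 is inoperative=not → not all inputs occur → does not occur.
Distribution tier 2 unavailable [AND]: North automatic transfer switch 2 failed=not, Primary UPS module 2 is inoperative=not → not all inputs occur → does not occur.
Data center power outage [OR]: Generator path down=occurs, Bus A inoperative=not, Distribution tier 2 unavailable=not, Backup fuel pump 2 degraded=not → at least one input occurs → occurs.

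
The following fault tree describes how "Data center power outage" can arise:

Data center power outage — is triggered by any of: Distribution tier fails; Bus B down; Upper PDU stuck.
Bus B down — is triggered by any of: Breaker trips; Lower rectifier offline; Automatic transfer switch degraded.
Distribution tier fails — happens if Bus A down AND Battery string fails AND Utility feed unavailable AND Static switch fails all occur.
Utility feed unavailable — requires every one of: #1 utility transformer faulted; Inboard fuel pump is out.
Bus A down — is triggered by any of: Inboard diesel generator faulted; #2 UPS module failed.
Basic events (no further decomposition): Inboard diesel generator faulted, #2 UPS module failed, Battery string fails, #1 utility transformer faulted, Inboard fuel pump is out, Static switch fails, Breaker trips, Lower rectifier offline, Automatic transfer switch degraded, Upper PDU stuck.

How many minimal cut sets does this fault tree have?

6

Bus A down [OR]: union of children's cut sets → 2 cut set(s).
Utility feed unavailable [AND]: one cut set from each child combined → 1 × 1 = 1 cut set(s).
Distribution tier fails [AND]: one cut set from each child combined → 2 × 1 × 1 × 1 = 2 cut set(s).
Bus B down [OR]: union of children's cut sets → 3 cut set(s).
Data center power outage [OR]: union of children's cut sets → 6 cut set(s).
Minimal cut sets: {#1 utility transformer faulted, Battery string fails, Inboard diesel generator faulted, Inboard fuel pump is out, Static switch fails}; {#1 utility transformer faulted, #2 UPS module failed, Battery string fails, Inboard fuel pump is out, Static switch fails}; {Breaker trips}; {Lower rectifier offline}; {Automatic transfer switch degraded}; {Upper PDU stuck}.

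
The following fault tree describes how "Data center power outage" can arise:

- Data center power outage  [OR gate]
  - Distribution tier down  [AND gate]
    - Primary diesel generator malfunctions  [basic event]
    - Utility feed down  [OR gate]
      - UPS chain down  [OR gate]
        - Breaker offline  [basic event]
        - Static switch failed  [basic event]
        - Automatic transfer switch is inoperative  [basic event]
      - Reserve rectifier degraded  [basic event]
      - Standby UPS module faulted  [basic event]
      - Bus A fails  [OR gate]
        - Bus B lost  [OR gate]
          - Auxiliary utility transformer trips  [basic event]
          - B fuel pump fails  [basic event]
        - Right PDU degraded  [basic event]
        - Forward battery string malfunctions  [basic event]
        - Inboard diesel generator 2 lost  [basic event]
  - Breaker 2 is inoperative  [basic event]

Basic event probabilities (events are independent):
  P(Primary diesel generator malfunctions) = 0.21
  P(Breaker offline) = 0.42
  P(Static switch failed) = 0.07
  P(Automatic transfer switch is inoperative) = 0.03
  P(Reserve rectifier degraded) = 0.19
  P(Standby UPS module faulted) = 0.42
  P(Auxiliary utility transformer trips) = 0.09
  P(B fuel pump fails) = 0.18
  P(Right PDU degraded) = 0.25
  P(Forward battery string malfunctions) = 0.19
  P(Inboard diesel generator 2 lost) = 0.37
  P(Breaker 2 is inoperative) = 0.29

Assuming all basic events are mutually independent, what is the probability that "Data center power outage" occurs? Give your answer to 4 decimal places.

0.4286

P(UPS chain down) [OR] = 1 − (1−0.42) × (1−0.07) × (1−0.03) = 0.476782
P(Bus B lost) [OR] = 1 − (1−0.09) × (1−0.18) = 0.253800
P(Bus A fails) [OR] = 1 − (1−0.253800) × (1−0.25) × (1−0.19) × (1−0.37) = 0.714411
P(Utility feed down) [OR] = 1 − (1−0.476782) × (1−0.19) × (1−0.42) × (1−0.714411) = 0.929800
P(Distribution tier down) [AND] = 0.21 × 0.929800 = 0.195258
P(Data center power outage) [OR] = 1 − (1−0.195258) × (1−0.29) = 0.428633
Rounded to 4 decimal places: P(Data center power outage) ≈ 0.4286.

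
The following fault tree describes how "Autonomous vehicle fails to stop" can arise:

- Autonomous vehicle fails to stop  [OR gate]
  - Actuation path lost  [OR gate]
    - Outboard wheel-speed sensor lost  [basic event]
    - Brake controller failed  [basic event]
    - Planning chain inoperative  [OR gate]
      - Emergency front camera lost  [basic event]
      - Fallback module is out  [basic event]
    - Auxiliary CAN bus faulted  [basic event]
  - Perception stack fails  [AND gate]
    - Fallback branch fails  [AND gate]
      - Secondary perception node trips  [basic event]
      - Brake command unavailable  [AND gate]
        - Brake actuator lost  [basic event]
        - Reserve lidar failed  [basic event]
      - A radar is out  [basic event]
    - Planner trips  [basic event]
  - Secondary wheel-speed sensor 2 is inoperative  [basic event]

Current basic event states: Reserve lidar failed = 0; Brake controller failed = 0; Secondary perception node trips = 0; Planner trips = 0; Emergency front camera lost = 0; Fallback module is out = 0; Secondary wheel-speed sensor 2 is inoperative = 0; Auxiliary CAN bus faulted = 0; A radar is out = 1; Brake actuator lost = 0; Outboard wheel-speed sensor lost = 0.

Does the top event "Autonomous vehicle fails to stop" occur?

Planning chain inoperative [OR]: Emergency front camera lost=not, Fallback module is out=not → no input occurs → does not occur.
Actuation path lost [OR]: Outboard wheel-speed sensor lost=not, Brake controller failed=not, Planning chain inoperative=not, Auxiliary CAN bus faulted=not → no input occurs → does not occur.
Brake command unavailable [AND]: Brake actuator lost=not, Reserve lidar failed=not → not all inputs occur → does not occur.
Fallback branch fails [AND]: Secondary perception node trips=not, Brake command unavailable=not, A radar is out=occurs → not all inputs occur → does not occur.
Perception stack fails [AND]: Fallback branch fails=not, Planner trips=not → not all inputs occur → does not occur.
Autonomous vehicle fails to stop [OR]: Actuation path lost=not, Perception stack fails=not, Secondary wheel-speed sensor 2 is inoperative=not → no input occurs → does not occur.

No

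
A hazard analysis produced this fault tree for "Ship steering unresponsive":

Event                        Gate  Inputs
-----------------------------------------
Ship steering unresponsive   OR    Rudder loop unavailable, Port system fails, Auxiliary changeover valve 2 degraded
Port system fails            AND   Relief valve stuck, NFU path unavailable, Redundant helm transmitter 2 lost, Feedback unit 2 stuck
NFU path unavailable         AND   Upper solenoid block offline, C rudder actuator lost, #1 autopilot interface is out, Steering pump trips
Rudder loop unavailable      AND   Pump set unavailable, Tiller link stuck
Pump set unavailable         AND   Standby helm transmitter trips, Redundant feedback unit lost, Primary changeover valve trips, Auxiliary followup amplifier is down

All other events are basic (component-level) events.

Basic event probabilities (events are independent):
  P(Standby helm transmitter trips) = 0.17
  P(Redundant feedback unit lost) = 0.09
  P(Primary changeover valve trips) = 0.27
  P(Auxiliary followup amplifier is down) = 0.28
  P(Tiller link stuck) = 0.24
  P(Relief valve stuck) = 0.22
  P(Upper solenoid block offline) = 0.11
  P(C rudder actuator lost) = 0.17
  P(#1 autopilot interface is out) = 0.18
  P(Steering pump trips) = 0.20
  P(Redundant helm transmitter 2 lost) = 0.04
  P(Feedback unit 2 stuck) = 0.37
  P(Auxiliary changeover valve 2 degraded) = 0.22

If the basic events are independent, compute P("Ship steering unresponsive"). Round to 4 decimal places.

0.2202

P(Pump set unavailable) [AND] = 0.17 × 0.09 × 0.27 × 0.28 = 0.001157
P(Rudder loop unavailable) [AND] = 0.001157 × 0.24 = 0.000278
P(NFU path unavailable) [AND] = 0.11 × 0.17 × 0.18 × 0.20 = 0.000673
P(Port system fails) [AND] = 0.22 × 0.000673 × 0.04 × 0.37 = 0.000002
P(Ship steering unresponsive) [OR] = 1 − (1−0.000278) × (1−0.000002) × (1−0.22) = 0.220218
Rounded to 4 decimal places: P(Ship steering unresponsive) ≈ 0.2202.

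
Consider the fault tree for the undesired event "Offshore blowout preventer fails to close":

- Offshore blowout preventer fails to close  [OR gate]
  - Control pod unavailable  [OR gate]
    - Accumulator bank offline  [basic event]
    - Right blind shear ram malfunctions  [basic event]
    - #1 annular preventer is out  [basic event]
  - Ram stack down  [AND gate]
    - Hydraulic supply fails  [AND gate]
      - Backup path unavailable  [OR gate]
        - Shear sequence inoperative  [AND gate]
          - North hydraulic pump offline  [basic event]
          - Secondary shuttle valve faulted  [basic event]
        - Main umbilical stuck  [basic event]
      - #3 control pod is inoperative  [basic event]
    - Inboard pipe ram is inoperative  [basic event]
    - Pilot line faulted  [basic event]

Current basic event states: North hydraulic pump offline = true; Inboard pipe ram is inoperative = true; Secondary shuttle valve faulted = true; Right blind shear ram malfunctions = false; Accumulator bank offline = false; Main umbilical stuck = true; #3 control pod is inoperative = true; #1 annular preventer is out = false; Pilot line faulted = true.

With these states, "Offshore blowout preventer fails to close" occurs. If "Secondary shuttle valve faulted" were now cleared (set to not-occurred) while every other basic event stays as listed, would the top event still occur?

Counterfactual: set "Secondary shuttle valve faulted" to not occurred.
Control pod unavailable [OR]: Accumulator bank offline=not, Right blind shear ram malfunctions=not, #1 annular preventer is out=not → no input occurs → does not occur.
Shear sequence inoperative [AND]: North hydraulic pump offline=occurs, Secondary shuttle valve faulted=not → not all inputs occur → does not occur.
Backup path unavailable [OR]: Shear sequence inoperative=not, Main umbilical stuck=occurs → at least one input occurs → occurs.
Hydraulic supply fails [AND]: Backup path unavailable=occurs, #3 control pod is inoperative=occurs → all inputs occur → occurs.
Ram stack down [AND]: Hydraulic supply fails=occurs, Inboard pipe ram is inoperative=occurs, Pilot line faulted=occurs → all inputs occur → occurs.
Offshore blowout preventer fails to close [OR]: Control pod unavailable=not, Ram stack down=occurs → at least one input occurs → occurs.

Yes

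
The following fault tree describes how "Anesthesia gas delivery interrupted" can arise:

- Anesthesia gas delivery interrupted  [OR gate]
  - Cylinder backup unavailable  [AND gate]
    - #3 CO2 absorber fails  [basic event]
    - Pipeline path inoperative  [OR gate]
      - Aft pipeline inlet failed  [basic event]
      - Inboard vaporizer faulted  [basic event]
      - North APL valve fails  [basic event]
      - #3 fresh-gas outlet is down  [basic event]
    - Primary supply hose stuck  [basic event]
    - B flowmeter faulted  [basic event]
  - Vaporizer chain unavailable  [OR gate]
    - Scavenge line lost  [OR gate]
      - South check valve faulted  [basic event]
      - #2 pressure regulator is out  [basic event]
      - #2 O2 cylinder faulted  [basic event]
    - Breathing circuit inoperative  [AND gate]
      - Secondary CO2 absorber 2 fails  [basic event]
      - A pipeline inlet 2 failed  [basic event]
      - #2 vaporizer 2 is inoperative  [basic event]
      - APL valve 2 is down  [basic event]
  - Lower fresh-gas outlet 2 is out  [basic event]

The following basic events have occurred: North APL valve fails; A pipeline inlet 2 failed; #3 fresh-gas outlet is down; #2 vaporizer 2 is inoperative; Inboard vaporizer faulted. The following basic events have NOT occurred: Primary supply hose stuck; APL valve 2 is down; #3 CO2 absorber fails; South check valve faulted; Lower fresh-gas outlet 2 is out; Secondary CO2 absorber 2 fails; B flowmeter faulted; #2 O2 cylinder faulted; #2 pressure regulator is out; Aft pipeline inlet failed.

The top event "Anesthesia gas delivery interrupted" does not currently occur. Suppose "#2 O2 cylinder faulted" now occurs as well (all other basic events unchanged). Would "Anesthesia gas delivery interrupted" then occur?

Counterfactual: set "#2 O2 cylinder faulted" to occurred.
Pipeline path inoperative [OR]: Aft pipeline inlet failed=not, Inboard vaporizer faulted=occurs, North APL valve fails=occurs, #3 fresh-gas outlet is down=occurs → at least one input occurs → occurs.
Cylinder backup unavailable [AND]: #3 CO2 absorber fails=not, Pipeline path inoperative=occurs, Primary supply hose stuck=not, B flowmeter faulted=not → not all inputs occur → does not occur.
Scavenge line lost [OR]: South check valve faulted=not, #2 pressure regulator is out=not, #2 O2 cylinder faulted=occurs → at least one input occurs → occurs.
Breathing circuit inoperative [AND]: Secondary CO2 absorber 2 fails=not, A pipeline inlet 2 failed=occurs, #2 vaporizer 2 is inoperative=occurs, APL valve 2 is down=not → not all inputs occur → does not occur.
Vaporizer chain unavailable [OR]: Scavenge line lost=occurs, Breathing circuit inoperative=not → at least one input occurs → occurs.
Anesthesia gas delivery interrupted [OR]: Cylinder backup unavailable=not, Vaporizer chain unavailable=occurs, Lower fresh-gas outlet 2 is out=not → at least one input occurs → occurs.

Yes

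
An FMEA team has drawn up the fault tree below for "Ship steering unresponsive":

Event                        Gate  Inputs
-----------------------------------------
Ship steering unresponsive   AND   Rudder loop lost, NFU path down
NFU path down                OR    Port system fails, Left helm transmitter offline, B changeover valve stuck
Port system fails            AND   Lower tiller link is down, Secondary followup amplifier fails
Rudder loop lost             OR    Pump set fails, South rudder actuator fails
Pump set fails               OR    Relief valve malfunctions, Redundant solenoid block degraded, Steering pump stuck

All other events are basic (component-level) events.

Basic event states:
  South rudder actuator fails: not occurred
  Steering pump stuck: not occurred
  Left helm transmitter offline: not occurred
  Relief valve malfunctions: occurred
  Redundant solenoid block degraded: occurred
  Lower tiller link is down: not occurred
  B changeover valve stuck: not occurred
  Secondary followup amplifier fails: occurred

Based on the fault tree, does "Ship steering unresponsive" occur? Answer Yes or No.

No

Pump set fails [OR]: Relief valve malfunctions=occurs, Redundant solenoid block degraded=occurs, Steering pump stuck=not → at least one input occurs → occurs.
Rudder loop lost [OR]: Pump set fails=occurs, South rudder actuator fails=not → at least one input occurs → occurs.
Port system fails [AND]: Lower tiller link is down=not, Secondary followup amplifier fails=occurs → not all inputs occur → does not occur.
NFU path down [OR]: Port system fails=not, Left helm transmitter offline=not, B changeover valve stuck=not → no input occurs → does not occur.
Ship steering unresponsive [AND]: Rudder loop lost=occurs, NFU path down=not → not all inputs occur → does not occur.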